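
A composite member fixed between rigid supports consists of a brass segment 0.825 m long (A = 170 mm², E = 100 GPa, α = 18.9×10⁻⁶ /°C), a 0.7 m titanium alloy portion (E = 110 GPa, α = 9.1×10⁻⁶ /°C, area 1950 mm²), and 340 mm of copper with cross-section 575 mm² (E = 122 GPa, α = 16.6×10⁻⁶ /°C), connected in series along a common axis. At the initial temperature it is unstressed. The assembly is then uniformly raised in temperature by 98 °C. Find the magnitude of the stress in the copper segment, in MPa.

With the walls removed the bar would change length by δ_free = Σ αᵢΔT Lᵢ = 18.9×10⁻⁶×98×825 + 9.1×10⁻⁶×98×700 + 16.6×10⁻⁶×98×340 = 2.705 mm.
Since the ends are fixed, an axial force P builds up, equal in every segment, with P · Σ Lᵢ/(AᵢEᵢ) = δ_free.
The series flexibility is Σ Lᵢ/(AᵢEᵢ) = 825/(170×100×10³) + 700/(1950×110×10³) + 340/(575×122×10³) = 5.664×10⁻⁵ mm/N.
P = 2.705 / 5.664×10⁻⁵ = 47770 N = 47.77 kN, compressive.
σ_{copper} = P / A = 47770 / 575 = 83.07 MPa.

σ ≈ 83.1 MPa (compressive)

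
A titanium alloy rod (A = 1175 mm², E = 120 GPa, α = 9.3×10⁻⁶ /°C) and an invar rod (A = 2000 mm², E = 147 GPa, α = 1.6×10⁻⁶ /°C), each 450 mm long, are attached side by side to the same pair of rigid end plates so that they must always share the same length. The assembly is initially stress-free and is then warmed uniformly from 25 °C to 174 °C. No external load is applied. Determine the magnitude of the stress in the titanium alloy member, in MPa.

The titanium alloy has the larger α, so on heating it would change length more than the invar if both were free. The rigid plates force a common final length, so the titanium alloy is put into compression and the invar into tension, with equal and opposite forces P (no external load).
Equating the net (thermal + elastic) strains gives |α₁ − α₂|·ΔT = P·[1/(A₁E₁) + 1/(A₂E₂)].
|α₁ − α₂|·ΔT = 7.7×10⁻⁶ × 149 = 0.001147.
1/(A₁E₁) + 1/(A₂E₂) = 1/(1175×120×10³) + 1/(2000×147×10³) = 1.049×10⁻⁸ N⁻¹.
P = 0.001147 / 1.049×10⁻⁸ = 109300 N = 109.3 kN.
σ_{titanium alloy} = P/A₁ = 109300/1175 = 93.05 MPa, compressive.

σ ≈ 93 MPa (compressive)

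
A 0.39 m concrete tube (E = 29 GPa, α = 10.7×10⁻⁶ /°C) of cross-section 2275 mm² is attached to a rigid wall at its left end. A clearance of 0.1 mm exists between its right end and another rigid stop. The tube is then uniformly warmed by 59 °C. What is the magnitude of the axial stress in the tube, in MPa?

If the wall were absent the tube would grow by αΔT L = 10.7×10⁻⁶ × 59 × 390 = 0.2462 mm.
This exceeds the 0.1 mm gap, so the wall pushes back. The portion of expansion that must be recovered elastically is δ_free − gap = 0.2462 − 0.1 = 0.1462 mm.
That suppressed elongation corresponds to σ = E·Δ/L = 29×10³ × 0.1462/390 = 10.87 MPa.

σ ≈ 10.9 MPa (compressive)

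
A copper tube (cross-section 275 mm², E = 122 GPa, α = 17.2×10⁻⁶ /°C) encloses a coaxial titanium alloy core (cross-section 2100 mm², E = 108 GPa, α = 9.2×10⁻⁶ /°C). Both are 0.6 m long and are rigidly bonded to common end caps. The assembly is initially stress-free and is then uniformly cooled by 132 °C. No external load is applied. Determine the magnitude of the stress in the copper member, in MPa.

Equilibrium of a rigid end plate with no external load gives equal and opposite internal forces ±P in the two members. Since α_{copper} > α_{titanium alloy}, cooling drives the copper into tension and the titanium alloy into compression.
Compatibility of the two members (thermal + elastic change equal): (α₁ − α₂)ΔT = P·[1/(A₁E₁) + 1/(A₂E₂)].
|α₁ − α₂|·ΔT = 8×10⁻⁶ × 132 = 0.001056.
1/(A₁E₁) + 1/(A₂E₂) = 1/(275×122×10³) + 1/(2100×108×10³) = 3.422×10⁻⁸ N⁻¹.
So P = 0.001056 / 3.422×10⁻⁸ = 30.86 kN.
σ_{copper} = P/A₁ = 30860/275 = 112.2 MPa, tensile.

σ ≈ 112 MPa (tensile)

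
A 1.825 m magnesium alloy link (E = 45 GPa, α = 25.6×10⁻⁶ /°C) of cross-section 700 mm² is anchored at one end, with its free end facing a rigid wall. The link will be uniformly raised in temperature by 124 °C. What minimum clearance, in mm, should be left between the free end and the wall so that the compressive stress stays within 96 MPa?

g ≈ 1.9 mm

With no wall the link would lengthen by αΔT L = 25.6×10⁻⁶ × 124 × 1825 = 5.793 mm.
A stress of 96 MPa corresponds to the wall pushing the link back by σL/E = 96×1825/(45×10³) = 3.893 mm.
The gap must absorb the remainder: g_min = 5.793 − 3.893 = 1.9 mm.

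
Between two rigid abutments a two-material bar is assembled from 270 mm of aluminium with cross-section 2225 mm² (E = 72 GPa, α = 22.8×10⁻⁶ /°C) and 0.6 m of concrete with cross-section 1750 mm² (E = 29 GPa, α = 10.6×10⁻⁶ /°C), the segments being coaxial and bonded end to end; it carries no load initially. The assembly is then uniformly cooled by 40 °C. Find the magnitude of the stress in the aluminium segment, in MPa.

σ ≈ 16.7 MPa (tensile)

Free thermal contraction of the whole bar: Σ αᵢΔT Lᵢ = 22.8×10⁻⁶×40×270 + 10.6×10⁻⁶×40×600 = 0.5006 mm.
Since the ends are fixed, an axial force P builds up, equal in every segment, with P · Σ Lᵢ/(AᵢEᵢ) = δ_free.
Σ Lᵢ/(AᵢEᵢ) = 270/(2225×72×10³) + 600/(1750×29×10³) = 1.351×10⁻⁵ mm/N.
Hence P = δ_free / Σ(L/AE) = 0.5006/1.351×10⁻⁵ = 37.06 kN (tensile).
σ_{aluminium} = P / A = 37060 / 2225 = 16.66 MPa.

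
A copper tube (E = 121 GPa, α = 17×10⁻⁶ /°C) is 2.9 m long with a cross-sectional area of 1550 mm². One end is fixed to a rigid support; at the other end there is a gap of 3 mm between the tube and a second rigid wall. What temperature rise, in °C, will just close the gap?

Contact occurs when the free expansion equals the gap: αΔT L = 3 mm.
ΔT = 3 / (17×10⁻⁶ × 2900) = 60.85 °C.

ΔT ≈ 60.9 °C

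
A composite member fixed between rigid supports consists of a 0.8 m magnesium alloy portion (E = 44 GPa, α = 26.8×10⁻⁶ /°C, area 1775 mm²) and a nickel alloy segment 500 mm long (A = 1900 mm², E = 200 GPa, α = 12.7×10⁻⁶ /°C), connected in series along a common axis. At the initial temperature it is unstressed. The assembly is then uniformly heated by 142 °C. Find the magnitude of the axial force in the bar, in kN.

If the supports were absent, the total length change would be Σ αᵢΔT Lᵢ = 26.8×10⁻⁶×142×800 + 12.7×10⁻⁶×142×500 = 3.946 mm.
Since the ends are fixed, an axial force P builds up, equal in every segment, with P · Σ Lᵢ/(AᵢEᵢ) = δ_free.
The series flexibility is Σ Lᵢ/(AᵢEᵢ) = 800/(1775×44×10³) + 500/(1900×200×10³) = 1.156×10⁻⁵ mm/N.
Hence P = δ_free / Σ(L/AE) = 3.946/1.156×10⁻⁵ = 341.4 kN (compressive).

P ≈ 341 kN (compressive)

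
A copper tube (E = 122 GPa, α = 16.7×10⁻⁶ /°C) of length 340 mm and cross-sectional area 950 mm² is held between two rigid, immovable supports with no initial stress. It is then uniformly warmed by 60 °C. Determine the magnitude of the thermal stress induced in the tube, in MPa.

σ ≈ 122 MPa (compressive)

The supports are rigid, so the total axial strain is zero. The restrained thermal strain is ε = αΔT = 16.7×10⁻⁶ × 60 = 1002×10⁻⁶.
The stress required to suppress this strain is σ = Eε = 122×10³ × 1002×10⁻⁶ = 122.2 MPa, compressive since the tube is trying to expand.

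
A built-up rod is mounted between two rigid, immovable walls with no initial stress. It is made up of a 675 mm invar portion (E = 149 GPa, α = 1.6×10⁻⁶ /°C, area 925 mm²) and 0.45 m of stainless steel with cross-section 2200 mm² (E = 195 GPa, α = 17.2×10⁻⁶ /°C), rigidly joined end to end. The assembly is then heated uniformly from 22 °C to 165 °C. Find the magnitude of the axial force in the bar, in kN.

P ≈ 212 kN (compressive)

With the walls removed the bar would change length by δ_free = Σ αᵢΔT Lᵢ = 1.6×10⁻⁶×143×675 + 17.2×10⁻⁶×143×450 = 1.261 mm.
The rigid supports impose zero overall length change; the single axial force P common to all segments must satisfy P Σ Lᵢ/(AᵢEᵢ) = δ_free.
The series flexibility is Σ Lᵢ/(AᵢEᵢ) = 675/(925×149×10³) + 450/(2200×195×10³) = 5.946×10⁻⁶ mm/N.
So P = 1.261 / 5.946×10⁻⁶ = 212.1 kN, compressive.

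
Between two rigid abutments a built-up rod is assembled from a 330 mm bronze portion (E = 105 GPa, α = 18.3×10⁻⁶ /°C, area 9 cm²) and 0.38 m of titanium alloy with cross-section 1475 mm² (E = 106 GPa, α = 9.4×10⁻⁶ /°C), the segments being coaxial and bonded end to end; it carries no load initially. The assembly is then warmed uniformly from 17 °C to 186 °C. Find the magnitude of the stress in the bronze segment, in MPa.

σ ≈ 305 MPa (compressive)

With the walls removed the bar would change length by δ_free = Σ αᵢΔT Lᵢ = 18.3×10⁻⁶×169×330 + 9.4×10⁻⁶×169×380 = 1.624 mm.
Since the ends are fixed, an axial force P builds up, equal in every segment, with P · Σ Lᵢ/(AᵢEᵢ) = δ_free.
The series flexibility is Σ Lᵢ/(AᵢEᵢ) = 330/(900×105×10³) + 380/(1475×106×10³) = 5.923×10⁻⁶ mm/N.
P = 1.624 / 5.923×10⁻⁶ = 274300 N = 274.3 kN, compressive.
σ_{bronze} = P / A = 274300 / 900 = 304.7 MPa.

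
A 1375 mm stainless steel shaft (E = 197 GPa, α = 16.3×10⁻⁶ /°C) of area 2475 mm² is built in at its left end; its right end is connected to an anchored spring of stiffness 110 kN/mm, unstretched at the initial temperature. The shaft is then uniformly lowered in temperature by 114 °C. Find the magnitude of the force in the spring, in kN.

The unrestrained thermal change is αΔT L = 16.3×10⁻⁶ × 114 × 1375 = 2.555 mm.
With a force P in the spring, the elastic change of the shaft is PL/(AE) and that of the spring is P/k; compatibility requires their sum to equal δ_free.
So P = δ_free / [L/(AE) + 1/k] = 2.555 / [ 1375/(2475×197×10³) + 1/(110×10³) ].
P = 2.555 / 1.191×10⁻⁵ = 214500 N.

P ≈ 215 kN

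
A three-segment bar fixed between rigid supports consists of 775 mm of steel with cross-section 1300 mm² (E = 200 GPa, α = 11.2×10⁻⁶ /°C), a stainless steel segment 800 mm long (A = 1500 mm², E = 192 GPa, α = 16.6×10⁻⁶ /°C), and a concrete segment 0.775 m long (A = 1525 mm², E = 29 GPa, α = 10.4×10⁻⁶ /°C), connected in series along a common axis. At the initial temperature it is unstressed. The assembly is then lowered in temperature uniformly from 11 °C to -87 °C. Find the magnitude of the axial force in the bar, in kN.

P ≈ 126 kN (tensile)

With the walls removed the bar would change length by δ_free = Σ αᵢΔT Lᵢ = 11.2×10⁻⁶×98×775 + 16.6×10⁻⁶×98×800 + 10.4×10⁻⁶×98×775 = 2.942 mm.
The rigid supports impose zero overall length change; the single axial force P common to all segments must satisfy P Σ Lᵢ/(AᵢEᵢ) = δ_free.
Σ Lᵢ/(AᵢEᵢ) = 775/(1300×200×10³) + 800/(1500×192×10³) + 775/(1525×29×10³) = 2.328×10⁻⁵ mm/N.
Hence P = δ_free / Σ(L/AE) = 2.942/2.328×10⁻⁵ = 126.4 kN (tensile).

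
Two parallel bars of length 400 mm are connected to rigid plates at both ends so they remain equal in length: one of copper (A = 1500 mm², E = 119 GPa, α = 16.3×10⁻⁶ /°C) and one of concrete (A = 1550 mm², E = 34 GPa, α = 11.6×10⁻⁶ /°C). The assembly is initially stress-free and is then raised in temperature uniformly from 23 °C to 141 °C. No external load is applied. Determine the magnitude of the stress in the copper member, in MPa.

σ ≈ 15 MPa (compressive)

The copper has the larger α, so on heating it would change length more than the concrete if both were free. The rigid plates force a common final length, so the copper is put into compression and the concrete into tension, with equal and opposite forces P (no external load).
Compatibility of the two members (thermal + elastic change equal): (α₁ − α₂)ΔT = P·[1/(A₁E₁) + 1/(A₂E₂)].
|α₁ − α₂|·ΔT = 4.7×10⁻⁶ × 118 = 0.0005546.
1/(A₁E₁) + 1/(A₂E₂) = 1/(1500×119×10³) + 1/(1550×34×10³) = 2.458×10⁻⁸ N⁻¹.
P = 0.0005546 / 2.458×10⁻⁸ = 22570 N = 22.57 kN.
σ_{copper} = P/A₁ = 22570/1500 = 15.04 MPa, compressive.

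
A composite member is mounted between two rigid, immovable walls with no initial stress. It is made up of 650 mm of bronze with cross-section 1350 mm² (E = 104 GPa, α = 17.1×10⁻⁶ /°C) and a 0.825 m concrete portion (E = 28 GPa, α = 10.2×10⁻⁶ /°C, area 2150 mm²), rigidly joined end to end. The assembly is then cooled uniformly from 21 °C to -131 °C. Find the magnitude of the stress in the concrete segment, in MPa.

σ ≈ 75.3 MPa (tensile)

With the walls removed the bar would change length by δ_free = Σ αᵢΔT Lᵢ = 17.1×10⁻⁶×152×650 + 10.2×10⁻⁶×152×825 = 2.969 mm.
The rigid supports impose zero overall length change; the single axial force P common to all segments must satisfy P Σ Lᵢ/(AᵢEᵢ) = δ_free.
The series flexibility is Σ Lᵢ/(AᵢEᵢ) = 650/(1350×104×10³) + 825/(2150×28×10³) = 1.833×10⁻⁵ mm/N.
P = 2.969 / 1.833×10⁻⁵ = 161900 N = 161.9 kN, tensile.
σ_{concrete} = P / A = 161900 / 2150 = 75.31 MPa.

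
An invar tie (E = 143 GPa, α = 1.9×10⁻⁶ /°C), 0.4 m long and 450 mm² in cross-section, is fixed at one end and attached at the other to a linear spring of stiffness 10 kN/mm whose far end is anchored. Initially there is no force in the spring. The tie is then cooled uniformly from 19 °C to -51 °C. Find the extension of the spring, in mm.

δ ≈ 0.0501 mm

The unrestrained thermal change is αΔT L = 1.9×10⁻⁶ × 70 × 400 = 0.0532 mm.
With a force P in the spring, the elastic change of the tie is PL/(AE) and that of the spring is P/k; compatibility requires their sum to equal δ_free.
So P = δ_free / [L/(AE) + 1/k] = 0.0532 / [ 400/(450×143×10³) + 1/(10×10³) ].
P = 0.0532 / 0.0001062 = 500.9 N.
Spring extension = P/k = 500.9/(10×10³) = 0.05009 mm.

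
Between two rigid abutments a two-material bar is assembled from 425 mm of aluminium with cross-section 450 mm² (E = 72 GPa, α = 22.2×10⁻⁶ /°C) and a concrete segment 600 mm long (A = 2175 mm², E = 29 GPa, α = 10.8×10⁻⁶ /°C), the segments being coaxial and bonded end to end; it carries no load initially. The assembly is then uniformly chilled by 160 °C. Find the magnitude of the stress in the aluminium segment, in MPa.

With the walls removed the bar would change length by δ_free = Σ αᵢΔT Lᵢ = 22.2×10⁻⁶×160×425 + 10.8×10⁻⁶×160×600 = 2.546 mm.
The walls prevent any net length change, so an axial force P (same in every segment) develops. Compatibility: P · Σ Lᵢ/(AᵢEᵢ) = δ_free.
The series flexibility is Σ Lᵢ/(AᵢEᵢ) = 425/(450×72×10³) + 600/(2175×29×10³) = 2.263×10⁻⁵ mm/N.
So P = 2.546 / 2.263×10⁻⁵ = 112.5 kN, tensile.
σ_{aluminium} = P / A = 112500 / 450 = 250.1 MPa.

σ ≈ 250 MPa (tensile)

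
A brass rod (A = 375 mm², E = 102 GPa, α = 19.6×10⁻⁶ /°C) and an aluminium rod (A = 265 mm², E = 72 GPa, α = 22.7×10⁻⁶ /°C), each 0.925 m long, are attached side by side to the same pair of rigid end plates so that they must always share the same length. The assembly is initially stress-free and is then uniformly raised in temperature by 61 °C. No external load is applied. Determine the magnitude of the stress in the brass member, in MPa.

Both members must finish at the same length. With the larger α, the aluminium tends to over-expand; the plates restrain it, putting the aluminium in compression and the brass in tension. With no external load the two internal forces are equal and opposite, magnitude P.
Equating the net (thermal + elastic) strains gives |α₁ − α₂|·ΔT = P·[1/(A₁E₁) + 1/(A₂E₂)].
|α₁ − α₂|·ΔT = 3.1×10⁻⁶ × 61 = 0.0001891.
1/(A₁E₁) + 1/(A₂E₂) = 1/(375×102×10³) + 1/(265×72×10³) = 7.855×10⁻⁸ N⁻¹.
P = 0.0001891 / 7.855×10⁻⁸ = 2407 N = 2.407 kN.
σ_{brass} = P/A₁ = 2407/375 = 6.419 MPa, tensile.

σ ≈ 6.42 MPa (tensile)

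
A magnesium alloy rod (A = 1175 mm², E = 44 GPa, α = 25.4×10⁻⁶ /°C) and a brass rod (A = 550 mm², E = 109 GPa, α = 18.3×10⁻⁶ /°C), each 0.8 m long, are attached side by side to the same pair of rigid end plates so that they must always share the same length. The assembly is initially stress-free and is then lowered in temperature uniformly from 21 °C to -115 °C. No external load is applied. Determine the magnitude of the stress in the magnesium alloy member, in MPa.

σ ≈ 22.8 MPa (tensile)

Both members must finish at the same length. With the larger α, the magnesium alloy tends to over-contract; the plates restrain it, putting the magnesium alloy in tension and the brass in compression. With no external load the two internal forces are equal and opposite, magnitude P.
Setting the final lengths equal and cancelling L: (α₁ − α₂)ΔT = P/(A₁E₁) + P/(A₂E₂).
|α₁ − α₂|·ΔT = 7.1×10⁻⁶ × 136 = 0.0009656.
1/(A₁E₁) + 1/(A₂E₂) = 1/(1175×44×10³) + 1/(550×109×10³) = 3.602×10⁻⁸ N⁻¹.
So P = 0.0009656 / 3.602×10⁻⁸ = 26.81 kN.
σ_{magnesium alloy} = P/A₁ = 26810/1175 = 22.81 MPa, tensile.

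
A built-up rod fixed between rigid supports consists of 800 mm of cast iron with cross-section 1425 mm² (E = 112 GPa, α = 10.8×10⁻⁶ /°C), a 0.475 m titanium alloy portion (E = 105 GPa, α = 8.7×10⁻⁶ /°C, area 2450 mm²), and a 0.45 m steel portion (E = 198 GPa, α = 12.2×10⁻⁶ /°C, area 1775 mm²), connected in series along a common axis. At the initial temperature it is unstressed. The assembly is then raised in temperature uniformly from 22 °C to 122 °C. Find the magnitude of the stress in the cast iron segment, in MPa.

Free thermal expansion of the whole bar: Σ αᵢΔT Lᵢ = 10.8×10⁻⁶×100×800 + 8.7×10⁻⁶×100×475 + 12.2×10⁻⁶×100×450 = 1.826 mm.
Since the ends are fixed, an axial force P builds up, equal in every segment, with P · Σ Lᵢ/(AᵢEᵢ) = δ_free.
Σ Lᵢ/(AᵢEᵢ) = 800/(1425×112×10³) + 475/(2450×105×10³) + 450/(1775×198×10³) = 8.139×10⁻⁶ mm/N.
P = 1.826 / 8.139×10⁻⁶ = 224400 N = 224.4 kN, compressive.
σ_{cast iron} = P / A = 224400 / 1425 = 157.5 MPa.

σ ≈ 157 MPa (compressive)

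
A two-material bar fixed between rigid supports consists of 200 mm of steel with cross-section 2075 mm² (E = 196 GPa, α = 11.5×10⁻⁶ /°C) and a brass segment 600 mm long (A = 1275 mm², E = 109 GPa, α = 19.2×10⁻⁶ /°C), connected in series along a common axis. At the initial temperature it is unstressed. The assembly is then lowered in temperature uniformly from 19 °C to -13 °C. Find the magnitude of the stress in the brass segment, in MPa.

If the supports were absent, the total length change would be Σ αᵢΔT Lᵢ = 11.5×10⁻⁶×32×200 + 19.2×10⁻⁶×32×600 = 0.4422 mm.
The rigid supports impose zero overall length change; the single axial force P common to all segments must satisfy P Σ Lᵢ/(AᵢEᵢ) = δ_free.
Σ Lᵢ/(AᵢEᵢ) = 200/(2075×196×10³) + 600/(1275×109×10³) = 4.809×10⁻⁶ mm/N.
P = 0.4422 / 4.809×10⁻⁶ = 91960 N = 91.96 kN, tensile.
σ_{brass} = P / A = 91960 / 1275 = 72.12 MPa.

σ ≈ 72.1 MPa (tensile)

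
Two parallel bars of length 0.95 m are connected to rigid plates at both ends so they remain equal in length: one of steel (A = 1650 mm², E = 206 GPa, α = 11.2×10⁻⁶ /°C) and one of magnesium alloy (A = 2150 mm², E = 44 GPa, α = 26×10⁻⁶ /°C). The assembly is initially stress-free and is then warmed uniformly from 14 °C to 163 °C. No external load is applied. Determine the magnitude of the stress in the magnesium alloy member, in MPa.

The magnesium alloy has the larger α, so on heating it would change length more than the steel if both were free. The rigid plates force a common final length, so the magnesium alloy is put into compression and the steel into tension, with equal and opposite forces P (no external load).
Setting the final lengths equal and cancelling L: (α₁ − α₂)ΔT = P/(A₁E₁) + P/(A₂E₂).
|α₁ − α₂|·ΔT = 14.8×10⁻⁶ × 149 = 0.002205.
1/(A₁E₁) + 1/(A₂E₂) = 1/(1650×206×10³) + 1/(2150×44×10³) = 1.351×10⁻⁸ N⁻¹.
So P = 0.002205 / 1.351×10⁻⁸ = 163.2 kN.
σ_{magnesium alloy} = P/A₂ = 163200/2150 = 75.9 MPa, compressive.

σ ≈ 75.9 MPa (compressive)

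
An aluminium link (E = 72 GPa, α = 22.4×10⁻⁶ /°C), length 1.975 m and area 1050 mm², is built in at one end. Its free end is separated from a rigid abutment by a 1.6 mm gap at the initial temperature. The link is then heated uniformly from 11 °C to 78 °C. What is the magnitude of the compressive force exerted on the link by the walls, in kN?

P ≈ 52.2 kN

If the wall were absent the link would grow by αΔT L = 22.4×10⁻⁶ × 67 × 1975 = 2.964 mm.
The gap closes (δ_free > 1.6 mm) and the wall then resists a further 2.964 − 1.6 = 1.364 mm of expansion.
So σ = E(δ_free − g)/L = 72×10³ × 1.364/1975 = 49.73 MPa.
Force on the wall = σA = 49.73 × 1050 mm² = 52.21 kN.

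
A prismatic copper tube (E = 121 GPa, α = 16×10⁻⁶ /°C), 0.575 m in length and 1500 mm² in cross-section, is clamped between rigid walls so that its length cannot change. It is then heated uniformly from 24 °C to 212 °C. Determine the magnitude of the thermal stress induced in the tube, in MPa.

σ ≈ 364 MPa (compressive)

The supports are rigid, so the total axial strain is zero. The restrained thermal strain is ε = αΔT = 16×10⁻⁶ × 188 = 3008×10⁻⁶.
σ = EαΔT = 121×10³ × 16×10⁻⁶ × 188 = 364 MPa (compressive; the tube is trying to expand).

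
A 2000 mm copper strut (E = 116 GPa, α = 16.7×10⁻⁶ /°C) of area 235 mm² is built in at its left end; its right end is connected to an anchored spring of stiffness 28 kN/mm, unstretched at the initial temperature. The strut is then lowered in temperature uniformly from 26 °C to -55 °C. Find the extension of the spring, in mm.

The unrestrained thermal change is αΔT L = 16.7×10⁻⁶ × 81 × 2000 = 2.705 mm.
With a force P in the spring, the elastic change of the strut is PL/(AE) and that of the spring is P/k; compatibility requires their sum to equal δ_free.
P [ L/(AE) + 1/k ] = δ_free → P [ 2000/(235×116×10³) + 1/(28×10³) ] = 2.705.
P = 2.705 / 0.0001091 = 24800 N.
Spring extension = P/k = 24800/(28×10³) = 0.8858 mm.

δ ≈ 0.886 mm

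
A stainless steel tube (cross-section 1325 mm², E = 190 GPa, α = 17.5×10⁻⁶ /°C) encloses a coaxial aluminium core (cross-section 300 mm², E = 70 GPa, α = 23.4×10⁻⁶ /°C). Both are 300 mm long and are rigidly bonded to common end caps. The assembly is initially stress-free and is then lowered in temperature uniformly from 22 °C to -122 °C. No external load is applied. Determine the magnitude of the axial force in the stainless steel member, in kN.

P ≈ 16.5 kN (compressive in the stainless steel)

The aluminium has the larger α, so on cooling it would change length more than the stainless steel if both were free. The rigid plates force a common final length, so the aluminium is put into tension and the stainless steel into compression, with equal and opposite forces P (no external load).
Compatibility of the two members (thermal + elastic change equal): (α₁ − α₂)ΔT = P·[1/(A₁E₁) + 1/(A₂E₂)].
|α₁ − α₂|·ΔT = 5.9×10⁻⁶ × 144 = 0.0008496.
1/(A₁E₁) + 1/(A₂E₂) = 1/(1325×190×10³) + 1/(300×70×10³) = 5.159×10⁻⁸ N⁻¹.
P = 0.0008496 / 5.159×10⁻⁸ = 16470 N = 16.47 kN.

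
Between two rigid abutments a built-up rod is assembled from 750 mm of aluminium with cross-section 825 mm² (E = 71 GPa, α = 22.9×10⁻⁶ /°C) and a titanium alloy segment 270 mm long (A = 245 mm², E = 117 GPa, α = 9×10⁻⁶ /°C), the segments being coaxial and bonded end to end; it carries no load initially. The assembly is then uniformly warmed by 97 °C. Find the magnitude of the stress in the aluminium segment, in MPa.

Free thermal expansion of the whole bar: Σ αᵢΔT Lᵢ = 22.9×10⁻⁶×97×750 + 9×10⁻⁶×97×270 = 1.902 mm.
Since the ends are fixed, an axial force P builds up, equal in every segment, with P · Σ Lᵢ/(AᵢEᵢ) = δ_free.
The series flexibility is Σ Lᵢ/(AᵢEᵢ) = 750/(825×71×10³) + 270/(245×117×10³) = 2.222×10⁻⁵ mm/N.
So P = 1.902 / 2.222×10⁻⁵ = 85.57 kN, compressive.
σ_{aluminium} = P / A = 85570 / 825 = 103.7 MPa.

σ ≈ 104 MPa (compressive)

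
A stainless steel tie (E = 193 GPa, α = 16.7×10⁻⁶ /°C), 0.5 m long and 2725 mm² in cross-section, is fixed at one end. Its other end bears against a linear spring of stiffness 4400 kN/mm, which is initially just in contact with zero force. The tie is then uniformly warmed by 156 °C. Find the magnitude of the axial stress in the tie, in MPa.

σ ≈ 406 MPa (compressive)

If the spring were absent the tie would lengthen by αΔT L = 16.7×10⁻⁶ × 156 × 500 = 1.303 mm.
Let P be the compressive force at the spring. The tie shortens elastically by PL/(AE) and the spring compresses by P/k; together these equal δ_free.
P [ L/(AE) + 1/k ] = δ_free → P [ 500/(2725×193×10³) + 1/(4400×10³) ] = 1.303.
P = 1.303 / 1.178×10⁻⁶ = 1.106×10⁶ N.
σ = P/A = 1.106×10⁶/2725 = 405.8 MPa.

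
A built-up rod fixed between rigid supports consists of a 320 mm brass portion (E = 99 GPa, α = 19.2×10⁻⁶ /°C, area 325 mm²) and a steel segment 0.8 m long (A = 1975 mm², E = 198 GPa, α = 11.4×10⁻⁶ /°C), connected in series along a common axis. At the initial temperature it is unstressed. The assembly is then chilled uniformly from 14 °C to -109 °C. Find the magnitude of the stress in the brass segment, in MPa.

σ ≈ 482 MPa (tensile)

With the walls removed the bar would change length by δ_free = Σ αᵢΔT Lᵢ = 19.2×10⁻⁶×123×320 + 11.4×10⁻⁶×123×800 = 1.877 mm.
Since the ends are fixed, an axial force P builds up, equal in every segment, with P · Σ Lᵢ/(AᵢEᵢ) = δ_free.
The series flexibility is Σ Lᵢ/(AᵢEᵢ) = 320/(325×99×10³) + 800/(1975×198×10³) = 1.199×10⁻⁵ mm/N.
Hence P = δ_free / Σ(L/AE) = 1.877/1.199×10⁻⁵ = 156.6 kN (tensile).
σ_{brass} = P / A = 156600 / 325 = 481.7 MPa.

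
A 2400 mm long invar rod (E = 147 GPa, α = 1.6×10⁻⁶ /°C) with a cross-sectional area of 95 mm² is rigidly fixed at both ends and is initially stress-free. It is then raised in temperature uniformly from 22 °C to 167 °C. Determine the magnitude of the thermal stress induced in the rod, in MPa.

Because both ends are immovable the net strain is zero, and the suppressed thermal strain is αΔT = 1.6×10⁻⁶ × 145 = 232×10⁻⁶.
σ = EαΔT = 147×10³ × 1.6×10⁻⁶ × 145 = 34.1 MPa (compressive; the rod is trying to expand).

σ ≈ 34.1 MPa (compressive)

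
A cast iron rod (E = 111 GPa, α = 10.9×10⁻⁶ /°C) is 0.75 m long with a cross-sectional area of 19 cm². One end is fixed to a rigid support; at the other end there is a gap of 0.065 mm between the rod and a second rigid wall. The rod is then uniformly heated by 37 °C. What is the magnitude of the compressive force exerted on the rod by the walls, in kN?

Unrestrained expansion: δ_free = αΔT L = 10.9×10⁻⁶ × 37 × 750 = 0.3025 mm.
This exceeds the 0.065 mm gap, so the wall pushes back. The portion of expansion that must be recovered elastically is δ_free − gap = 0.3025 − 0.065 = 0.2375 mm.
Compatibility: PL/(AE) = 0.2375 mm, so σ = P/A = E × (0.2375/750) = 35.15 MPa.
Force on the wall = σA = 35.15 × 1900 mm² = 66.78 kN.

P ≈ 66.8 kN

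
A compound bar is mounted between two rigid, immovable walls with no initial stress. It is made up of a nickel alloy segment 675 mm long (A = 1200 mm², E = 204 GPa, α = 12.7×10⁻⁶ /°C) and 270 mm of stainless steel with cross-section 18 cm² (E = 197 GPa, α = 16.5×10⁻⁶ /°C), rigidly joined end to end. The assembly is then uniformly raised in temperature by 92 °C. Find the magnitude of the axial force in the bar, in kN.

If the supports were absent, the total length change would be Σ αᵢΔT Lᵢ = 12.7×10⁻⁶×92×675 + 16.5×10⁻⁶×92×270 = 1.199 mm.
Since the ends are fixed, an axial force P builds up, equal in every segment, with P · Σ Lᵢ/(AᵢEᵢ) = δ_free.
Σ Lᵢ/(AᵢEᵢ) = 675/(1200×204×10³) + 270/(1800×197×10³) = 3.519×10⁻⁶ mm/N.
P = 1.199 / 3.519×10⁻⁶ = 340600 N = 340.6 kN, compressive.

P ≈ 341 kN (compressive)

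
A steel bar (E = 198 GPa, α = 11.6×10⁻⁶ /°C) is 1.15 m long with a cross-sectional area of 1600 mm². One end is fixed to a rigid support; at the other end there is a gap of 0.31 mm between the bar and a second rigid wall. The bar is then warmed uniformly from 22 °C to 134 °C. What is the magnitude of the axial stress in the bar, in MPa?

Unrestrained expansion: δ_free = αΔT L = 11.6×10⁻⁶ × 112 × 1150 = 1.494 mm.
The gap closes (δ_free > 0.31 mm) and the wall then resists a further 1.494 − 0.31 = 1.184 mm of expansion.
That suppressed elongation corresponds to σ = E·Δ/L = 198×10³ × 1.184/1150 = 203.9 MPa.

σ ≈ 204 MPa (compressive)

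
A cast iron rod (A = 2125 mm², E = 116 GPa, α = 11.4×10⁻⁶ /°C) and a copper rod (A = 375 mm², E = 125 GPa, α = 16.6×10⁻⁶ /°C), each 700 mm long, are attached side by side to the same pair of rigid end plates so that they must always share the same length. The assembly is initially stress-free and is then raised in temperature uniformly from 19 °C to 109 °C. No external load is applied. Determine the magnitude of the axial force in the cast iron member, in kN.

The copper has the larger α, so on heating it would change length more than the cast iron if both were free. The rigid plates force a common final length, so the copper is put into compression and the cast iron into tension, with equal and opposite forces P (no external load).
Compatibility of the two members (thermal + elastic change equal): (α₁ − α₂)ΔT = P·[1/(A₁E₁) + 1/(A₂E₂)].
|α₁ − α₂|·ΔT = 5.2×10⁻⁶ × 90 = 0.000468.
1/(A₁E₁) + 1/(A₂E₂) = 1/(2125×116×10³) + 1/(375×125×10³) = 2.539×10⁻⁸ N⁻¹.
P = 0.000468 / 2.539×10⁻⁸ = 18430 N = 18.43 kN.

P ≈ 18.4 kN (tensile in the cast iron)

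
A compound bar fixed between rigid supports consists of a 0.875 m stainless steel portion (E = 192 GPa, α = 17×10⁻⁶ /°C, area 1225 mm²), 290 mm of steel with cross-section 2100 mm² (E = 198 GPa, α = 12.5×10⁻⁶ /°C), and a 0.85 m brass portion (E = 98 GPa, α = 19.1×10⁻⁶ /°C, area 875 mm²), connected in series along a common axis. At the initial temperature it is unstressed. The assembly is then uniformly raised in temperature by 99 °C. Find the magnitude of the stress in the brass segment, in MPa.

If the supports were absent, the total length change would be Σ αᵢΔT Lᵢ = 17×10⁻⁶×99×875 + 12.5×10⁻⁶×99×290 + 19.1×10⁻⁶×99×850 = 3.439 mm.
The rigid supports impose zero overall length change; the single axial force P common to all segments must satisfy P Σ Lᵢ/(AᵢEᵢ) = δ_free.
The series flexibility is Σ Lᵢ/(AᵢEᵢ) = 875/(1225×192×10³) + 290/(2100×198×10³) + 850/(875×98×10³) = 1.433×10⁻⁵ mm/N.
So P = 3.439 / 1.433×10⁻⁵ = 240 kN, compressive.
σ_{brass} = P / A = 240000 / 875 = 274.2 MPa.

σ ≈ 274 MPa (compressive)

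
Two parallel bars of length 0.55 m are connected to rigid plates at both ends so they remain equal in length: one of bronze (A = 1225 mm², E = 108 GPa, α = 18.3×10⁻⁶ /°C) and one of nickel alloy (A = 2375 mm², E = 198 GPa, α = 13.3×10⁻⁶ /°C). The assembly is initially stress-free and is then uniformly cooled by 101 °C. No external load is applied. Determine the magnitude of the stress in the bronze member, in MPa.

Both members must finish at the same length. With the larger α, the bronze tends to over-contract; the plates restrain it, putting the bronze in tension and the nickel alloy in compression. With no external load the two internal forces are equal and opposite, magnitude P.
Setting the final lengths equal and cancelling L: (α₁ − α₂)ΔT = P/(A₁E₁) + P/(A₂E₂).
|α₁ − α₂|·ΔT = 5×10⁻⁶ × 101 = 0.000505.
1/(A₁E₁) + 1/(A₂E₂) = 1/(1225×108×10³) + 1/(2375×198×10³) = 9.685×10⁻⁹ N⁻¹.
So P = 0.000505 / 9.685×10⁻⁹ = 52.14 kN.
σ_{bronze} = P/A₁ = 52140/1225 = 42.56 MPa, tensile.

σ ≈ 42.6 MPa (tensile)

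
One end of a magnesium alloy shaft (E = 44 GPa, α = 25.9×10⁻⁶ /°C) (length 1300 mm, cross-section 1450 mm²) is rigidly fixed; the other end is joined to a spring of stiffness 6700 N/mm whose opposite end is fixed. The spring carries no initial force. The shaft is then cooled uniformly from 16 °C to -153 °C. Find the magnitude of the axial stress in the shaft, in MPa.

σ ≈ 23.1 MPa (tensile)

If the spring were absent the shaft would shorten by αΔT L = 25.9×10⁻⁶ × 169 × 1300 = 5.69 mm.
Let P be the tensile force in the spring. The shaft extends elastically by PL/(AE) and the spring stretches by P/k; together these equal δ_free.
P [ L/(AE) + 1/k ] = δ_free → P [ 1300/(1450×44×10³) + 1/(6700) ] = 5.69.
P = 5.69 / 0.0001696 = 33540 N.
σ = P/A = 33540/1450 = 23.13 MPa.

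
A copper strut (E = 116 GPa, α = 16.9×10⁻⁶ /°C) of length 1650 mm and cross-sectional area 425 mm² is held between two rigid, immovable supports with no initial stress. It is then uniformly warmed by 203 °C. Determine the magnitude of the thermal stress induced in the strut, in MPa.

With length fixed, the mechanical strain must cancel the thermal strain αΔT = 16.9×10⁻⁶ × 203 = 3430.7×10⁻⁶.
Hence σ = E·αΔT = 116×10³ × 3430.7×10⁻⁶ = 398 MPa, compressive.

σ ≈ 398 MPa (compressive)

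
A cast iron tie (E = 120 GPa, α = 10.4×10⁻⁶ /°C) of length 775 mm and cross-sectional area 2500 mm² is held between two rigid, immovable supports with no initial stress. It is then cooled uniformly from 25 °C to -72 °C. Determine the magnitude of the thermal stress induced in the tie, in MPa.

σ ≈ 121 MPa (tensile)

Because both ends are immovable the net strain is zero, and the suppressed thermal strain is αΔT = 10.4×10⁻⁶ × 97 = 1008.8×10⁻⁶.
σ = EαΔT = 120×10³ × 10.4×10⁻⁶ × 97 = 121.1 MPa (tensile; the tie is trying to contract).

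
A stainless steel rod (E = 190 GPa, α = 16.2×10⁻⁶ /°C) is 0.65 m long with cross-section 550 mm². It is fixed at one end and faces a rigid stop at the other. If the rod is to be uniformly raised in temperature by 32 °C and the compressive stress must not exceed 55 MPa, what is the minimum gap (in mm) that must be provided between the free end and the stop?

Free expansion if unrestrained: δ_free = αΔT L = 16.2×10⁻⁶ × 32 × 650 = 0.337 mm.
At the allowable stress the elastic shortening the wall may impose is σL/E = 55 × 650 / (190×10³) = 0.1882 mm.
The gap must absorb the remainder: g_min = 0.337 − 0.1882 = 0.1488 mm.

g ≈ 0.149 mm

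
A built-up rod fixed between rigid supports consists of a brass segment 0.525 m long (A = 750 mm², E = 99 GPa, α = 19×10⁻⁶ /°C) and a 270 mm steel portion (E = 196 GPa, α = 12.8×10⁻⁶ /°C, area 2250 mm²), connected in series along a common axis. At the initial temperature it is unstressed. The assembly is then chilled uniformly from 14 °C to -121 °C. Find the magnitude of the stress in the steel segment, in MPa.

σ ≈ 105 MPa (tensile)

Free thermal contraction of the whole bar: Σ αᵢΔT Lᵢ = 19×10⁻⁶×135×525 + 12.8×10⁻⁶×135×270 = 1.813 mm.
The rigid supports impose zero overall length change; the single axial force P common to all segments must satisfy P Σ Lᵢ/(AᵢEᵢ) = δ_free.
Σ Lᵢ/(AᵢEᵢ) = 525/(750×99×10³) + 270/(2250×196×10³) = 7.683×10⁻⁶ mm/N.
So P = 1.813 / 7.683×10⁻⁶ = 236 kN, tensile.
σ_{steel} = P / A = 236000 / 2250 = 104.9 MPa.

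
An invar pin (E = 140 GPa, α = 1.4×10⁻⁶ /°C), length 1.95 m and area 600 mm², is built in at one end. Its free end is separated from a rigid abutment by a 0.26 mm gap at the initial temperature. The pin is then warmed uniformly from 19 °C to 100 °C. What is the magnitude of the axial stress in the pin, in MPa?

σ ≈ 0 MPa

Unrestrained expansion: δ_free = αΔT L = 1.4×10⁻⁶ × 81 × 1950 = 0.2211 mm.
Since δ_free = 0.221 mm is less than the 0.26 mm gap, the pin never touches the wall. No axial force develops.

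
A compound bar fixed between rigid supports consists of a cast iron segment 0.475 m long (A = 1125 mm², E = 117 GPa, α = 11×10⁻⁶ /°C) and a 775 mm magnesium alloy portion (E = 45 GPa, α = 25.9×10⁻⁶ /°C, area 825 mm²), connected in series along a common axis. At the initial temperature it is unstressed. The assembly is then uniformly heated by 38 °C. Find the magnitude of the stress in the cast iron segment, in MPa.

σ ≈ 34.9 MPa (compressive)

With the walls removed the bar would change length by δ_free = Σ αᵢΔT Lᵢ = 11×10⁻⁶×38×475 + 25.9×10⁻⁶×38×775 = 0.9613 mm.
The walls prevent any net length change, so an axial force P (same in every segment) develops. Compatibility: P · Σ Lᵢ/(AᵢEᵢ) = δ_free.
Σ Lᵢ/(AᵢEᵢ) = 475/(1125×117×10³) + 775/(825×45×10³) = 2.448×10⁻⁵ mm/N.
Hence P = δ_free / Σ(L/AE) = 0.9613/2.448×10⁻⁵ = 39.26 kN (compressive).
σ_{cast iron} = P / A = 39260 / 1125 = 34.9 MPa.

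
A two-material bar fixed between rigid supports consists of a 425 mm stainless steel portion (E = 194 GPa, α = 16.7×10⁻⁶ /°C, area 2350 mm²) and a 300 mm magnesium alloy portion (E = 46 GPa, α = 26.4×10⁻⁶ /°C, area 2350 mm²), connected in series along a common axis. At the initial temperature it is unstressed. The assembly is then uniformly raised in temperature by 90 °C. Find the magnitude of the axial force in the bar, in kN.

P ≈ 365 kN (compressive)

If the supports were absent, the total length change would be Σ αᵢΔT Lᵢ = 16.7×10⁻⁶×90×425 + 26.4×10⁻⁶×90×300 = 1.352 mm.
Since the ends are fixed, an axial force P builds up, equal in every segment, with P · Σ Lᵢ/(AᵢEᵢ) = δ_free.
Σ Lᵢ/(AᵢEᵢ) = 425/(2350×194×10³) + 300/(2350×46×10³) = 3.707×10⁻⁶ mm/N.
So P = 1.352 / 3.707×10⁻⁶ = 364.6 kN, compressive.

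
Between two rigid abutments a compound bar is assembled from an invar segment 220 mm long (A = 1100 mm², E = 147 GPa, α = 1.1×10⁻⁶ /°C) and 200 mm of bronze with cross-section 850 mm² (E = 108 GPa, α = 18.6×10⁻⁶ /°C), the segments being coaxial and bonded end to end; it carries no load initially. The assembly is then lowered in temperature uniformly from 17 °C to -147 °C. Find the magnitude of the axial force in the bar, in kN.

P ≈ 184 kN (tensile)

Free thermal contraction of the whole bar: Σ αᵢΔT Lᵢ = 1.1×10⁻⁶×164×220 + 18.6×10⁻⁶×164×200 = 0.6498 mm.
Since the ends are fixed, an axial force P builds up, equal in every segment, with P · Σ Lᵢ/(AᵢEᵢ) = δ_free.
Σ Lᵢ/(AᵢEᵢ) = 220/(1100×147×10³) + 200/(850×108×10³) = 3.539×10⁻⁶ mm/N.
So P = 0.6498 / 3.539×10⁻⁶ = 183.6 kN, tensile.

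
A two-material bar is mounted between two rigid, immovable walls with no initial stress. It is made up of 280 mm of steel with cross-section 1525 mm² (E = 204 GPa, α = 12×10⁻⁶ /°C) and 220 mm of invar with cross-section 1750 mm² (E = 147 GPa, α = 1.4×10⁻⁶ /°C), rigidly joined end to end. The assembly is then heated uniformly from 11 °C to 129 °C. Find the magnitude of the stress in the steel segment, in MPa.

σ ≈ 162 MPa (compressive)

With the walls removed the bar would change length by δ_free = Σ αᵢΔT Lᵢ = 12×10⁻⁶×118×280 + 1.4×10⁻⁶×118×220 = 0.4328 mm.
Since the ends are fixed, an axial force P builds up, equal in every segment, with P · Σ Lᵢ/(AᵢEᵢ) = δ_free.
The series flexibility is Σ Lᵢ/(AᵢEᵢ) = 280/(1525×204×10³) + 220/(1750×147×10³) = 1.755×10⁻⁶ mm/N.
Hence P = δ_free / Σ(L/AE) = 0.4328/1.755×10⁻⁶ = 246.6 kN (compressive).
σ_{steel} = P / A = 246600 / 1525 = 161.7 MPa.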